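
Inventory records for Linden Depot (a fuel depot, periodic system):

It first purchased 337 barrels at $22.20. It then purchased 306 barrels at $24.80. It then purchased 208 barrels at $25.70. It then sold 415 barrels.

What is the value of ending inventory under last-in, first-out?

Ending inventory = $9,936.60

Sale 1 (415) [LIFO — newest first]: 208 @ $25.70 + 207 @ $24.80 = $10,479.20
Ending inventory: 337 @ $22.20 + 99 @ $24.80 = $9,936.60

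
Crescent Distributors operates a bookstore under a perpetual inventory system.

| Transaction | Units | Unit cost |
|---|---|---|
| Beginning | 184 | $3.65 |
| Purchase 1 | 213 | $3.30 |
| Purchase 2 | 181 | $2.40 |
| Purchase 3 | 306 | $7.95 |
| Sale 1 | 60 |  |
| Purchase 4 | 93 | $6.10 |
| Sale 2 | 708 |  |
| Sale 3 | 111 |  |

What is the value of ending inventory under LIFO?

Sale 1 (60) [LIFO — newest first]: 60 @ $7.95 = $477.00
Sale 2 (708) [LIFO — newest first]: 93 @ $6.10 + 246 @ $7.95 + 181 @ $2.40 + 188 @ $3.30 = $3,577.80
Sale 3 (111) [LIFO — newest first]: 25 @ $3.30 + 86 @ $3.65 = $396.40
Total COGS = $477.00 + $3,577.80 + $396.40 = $4,451.20
Ending inventory: 98 @ $3.65 = $357.70

Ending inventory = $357.70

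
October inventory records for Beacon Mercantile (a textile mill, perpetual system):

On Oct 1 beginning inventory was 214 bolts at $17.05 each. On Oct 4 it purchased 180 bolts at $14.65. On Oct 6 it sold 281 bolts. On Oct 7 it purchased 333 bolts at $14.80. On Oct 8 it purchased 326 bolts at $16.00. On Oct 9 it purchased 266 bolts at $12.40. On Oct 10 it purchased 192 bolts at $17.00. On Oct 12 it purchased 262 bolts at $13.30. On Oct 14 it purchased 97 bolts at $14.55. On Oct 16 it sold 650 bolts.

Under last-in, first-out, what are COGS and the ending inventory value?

Oct 6, 281 sold [LIFO — newest first]: 180 @ $14.65 + 101 @ $17.05 = $4,359.05
Oct 16, 650 sold [LIFO — newest first]: 97 @ $14.55 + 262 @ $13.30 + 192 @ $17.00 + 99 @ $12.40 = $9,387.55
Total COGS = $4,359.05 + $9,387.55 = $13,746.60
Ending inventory: 113 @ $17.05 + 333 @ $14.80 + 326 @ $16.00 + 167 @ $12.40 = $14,141.85

COGS = $13,746.60; ending inventory = $14,141.85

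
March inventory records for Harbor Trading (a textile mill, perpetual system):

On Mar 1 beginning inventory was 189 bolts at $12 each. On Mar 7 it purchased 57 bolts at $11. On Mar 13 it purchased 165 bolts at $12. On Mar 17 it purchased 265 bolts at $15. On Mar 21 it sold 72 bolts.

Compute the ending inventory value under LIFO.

Mar 21, 72 sold [LIFO — newest first]: 72 @ $15 = $1,080
Ending inventory: 189 @ $12 + 57 @ $11 + 165 @ $12 + 193 @ $15 = $7,770

Ending inventory = $7,770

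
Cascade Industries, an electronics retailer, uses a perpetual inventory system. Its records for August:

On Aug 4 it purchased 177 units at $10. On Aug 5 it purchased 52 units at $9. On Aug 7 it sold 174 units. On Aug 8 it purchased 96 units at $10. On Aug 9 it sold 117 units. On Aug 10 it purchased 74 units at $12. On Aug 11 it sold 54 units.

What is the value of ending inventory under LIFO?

Ending inventory = $580

Aug 7, 174 sold [LIFO — newest first]: 52 @ $9 + 122 @ $10 = $1,688
Aug 9, 117 sold [LIFO — newest first]: 96 @ $10 + 21 @ $10 = $1,170
Aug 11, 54 sold [LIFO — newest first]: 54 @ $12 = $648
Total COGS = $1,688 + $1,170 + $648 = $3,506
Ending inventory: 34 @ $10 + 20 @ $12 = $580
Check: goods available $4,086 = COGS $3,506 + ending $580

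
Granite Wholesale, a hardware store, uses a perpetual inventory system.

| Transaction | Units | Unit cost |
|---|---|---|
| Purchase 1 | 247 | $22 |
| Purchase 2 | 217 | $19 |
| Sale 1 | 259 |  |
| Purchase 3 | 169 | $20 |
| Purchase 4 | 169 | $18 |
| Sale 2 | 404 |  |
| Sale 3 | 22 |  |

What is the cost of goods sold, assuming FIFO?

COGS = $13,873

Sale 1 (259) [FIFO — oldest first]: 247 @ $22 + 12 @ $19 = $5,662
Sale 2 (404) [FIFO — oldest first]: 205 @ $19 + 169 @ $20 + 30 @ $18 = $7,815
Sale 3 (22) [FIFO — oldest first]: 22 @ $18 = $396
Total COGS = $5,662 + $7,815 + $396 = $13,873
Ending inventory: 117 @ $18 = $2,106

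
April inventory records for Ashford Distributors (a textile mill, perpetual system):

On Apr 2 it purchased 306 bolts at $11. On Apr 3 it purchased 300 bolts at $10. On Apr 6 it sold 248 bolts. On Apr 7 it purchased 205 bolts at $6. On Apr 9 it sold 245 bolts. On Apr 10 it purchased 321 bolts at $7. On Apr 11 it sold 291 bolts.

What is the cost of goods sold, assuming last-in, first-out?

COGS = $6,147

Apr 6, 248 sold [LIFO — newest first]: 248 @ $10 = $2,480
Apr 9, 245 sold [LIFO — newest first]: 205 @ $6 + 40 @ $10 = $1,630
Apr 11, 291 sold [LIFO — newest first]: 291 @ $7 = $2,037
Total COGS = $2,480 + $1,630 + $2,037 = $6,147
Ending inventory: 306 @ $11 + 12 @ $10 + 30 @ $7 = $3,696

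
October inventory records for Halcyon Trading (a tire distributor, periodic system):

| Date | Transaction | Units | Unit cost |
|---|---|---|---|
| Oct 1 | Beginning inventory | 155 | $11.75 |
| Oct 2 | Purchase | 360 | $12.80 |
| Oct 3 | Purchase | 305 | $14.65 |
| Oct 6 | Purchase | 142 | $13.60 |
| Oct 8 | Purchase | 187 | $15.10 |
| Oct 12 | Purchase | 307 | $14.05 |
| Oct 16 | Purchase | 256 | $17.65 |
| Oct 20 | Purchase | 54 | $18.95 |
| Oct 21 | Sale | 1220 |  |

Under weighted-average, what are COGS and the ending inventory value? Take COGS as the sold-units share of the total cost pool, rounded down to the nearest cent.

COGS = $17,621.22; ending inventory = $7,886.23

Oct 21, sell 1220: 1220/1766 × $25,507.45 → $17,621.22
Ending inventory (cost pool remaining) = $7,886.23
Check: goods available $25,507.45 = COGS $17,621.22 + ending $7,886.23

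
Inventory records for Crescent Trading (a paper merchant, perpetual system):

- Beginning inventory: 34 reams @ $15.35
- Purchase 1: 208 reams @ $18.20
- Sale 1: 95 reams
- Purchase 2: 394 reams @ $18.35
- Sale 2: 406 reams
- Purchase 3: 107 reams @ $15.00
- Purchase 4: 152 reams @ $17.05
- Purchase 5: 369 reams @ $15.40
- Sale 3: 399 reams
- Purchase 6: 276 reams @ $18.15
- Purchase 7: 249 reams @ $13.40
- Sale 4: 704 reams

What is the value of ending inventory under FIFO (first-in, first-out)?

Sale 1 (95) [FIFO — oldest first]: 34 @ $15.35 + 61 @ $18.20 = $1,632.10
Sale 2 (406) [FIFO — oldest first]: 147 @ $18.20 + 259 @ $18.35 = $7,428.05
Sale 3 (399) [FIFO — oldest first]: 135 @ $18.35 + 107 @ $15.00 + 152 @ $17.05 + 5 @ $15.40 = $6,750.85
Sale 4 (704) [FIFO — oldest first]: 364 @ $15.40 + 276 @ $18.15 + 64 @ $13.40 = $11,472.60
Total COGS = $1,632.10 + $7,428.05 + $6,750.85 + $11,472.60 = $27,283.60
Ending inventory: 185 @ $13.40 = $2,479.00
Check: goods available $29,762.60 = COGS $27,283.60 + ending $2,479.00

Ending inventory = $2,479.00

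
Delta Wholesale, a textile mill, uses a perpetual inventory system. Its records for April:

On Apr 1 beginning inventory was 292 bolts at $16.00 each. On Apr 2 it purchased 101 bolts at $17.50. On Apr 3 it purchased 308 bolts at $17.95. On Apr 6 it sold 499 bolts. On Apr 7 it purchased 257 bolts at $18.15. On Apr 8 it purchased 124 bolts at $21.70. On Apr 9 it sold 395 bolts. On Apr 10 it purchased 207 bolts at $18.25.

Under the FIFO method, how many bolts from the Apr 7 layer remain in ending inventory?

Apr 6, 499 sold [FIFO — oldest first]: 292 @ $16.00 + 101 @ $17.50 + 106 @ $17.95 = $8,342.20
Apr 9, 395 sold [FIFO — oldest first]: 202 @ $17.95 + 193 @ $18.15 = $7,128.85
Total COGS = $8,342.20 + $7,128.85 = $15,471.05
Ending inventory: 64 @ $18.15 + 124 @ $21.70 + 207 @ $18.25 = $7,630.15
Check: goods available $23,101.20 = COGS $15,471.05 + ending $7,630.15

64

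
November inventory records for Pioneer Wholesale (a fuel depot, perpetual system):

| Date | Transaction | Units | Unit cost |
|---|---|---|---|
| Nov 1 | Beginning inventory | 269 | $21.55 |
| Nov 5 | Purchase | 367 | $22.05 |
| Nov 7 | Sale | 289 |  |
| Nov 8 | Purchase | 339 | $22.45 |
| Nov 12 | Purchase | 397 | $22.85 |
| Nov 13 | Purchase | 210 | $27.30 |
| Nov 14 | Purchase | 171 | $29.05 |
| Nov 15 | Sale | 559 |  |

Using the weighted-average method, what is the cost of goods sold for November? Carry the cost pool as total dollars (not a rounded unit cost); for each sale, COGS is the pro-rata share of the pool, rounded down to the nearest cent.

COGS = $19,660.32

After Nov 1: 269 on hand, pool $5,796.95 (≈ $21.5500 each)
After Nov 5: 636 on hand, pool $13,889.30 (≈ $21.8385 each)
Nov 7, sell 289: 289/636 × $13,889.30 → $6,311.33
After Nov 8: 686 on hand, pool $15,188.52 (≈ $22.1407 each)
After Nov 12: 1083 on hand, pool $24,259.97 (≈ $22.4007 each)
After Nov 13: 1293 on hand, pool $29,992.97 (≈ $23.1964 each)
After Nov 14: 1464 on hand, pool $34,960.52 (≈ $23.8801 each)
Nov 15, sell 559: 559/1464 × $34,960.52 → $13,348.99
Total COGS = $6,311.33 + $13,348.99 = $19,660.32
Ending inventory (cost pool remaining) = $21,611.53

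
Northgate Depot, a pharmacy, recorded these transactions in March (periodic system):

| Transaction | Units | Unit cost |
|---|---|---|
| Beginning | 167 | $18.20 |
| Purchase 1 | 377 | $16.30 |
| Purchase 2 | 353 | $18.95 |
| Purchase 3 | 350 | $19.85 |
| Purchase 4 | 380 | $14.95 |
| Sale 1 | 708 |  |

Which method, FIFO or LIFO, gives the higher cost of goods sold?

FIFO COGS: 167 @ $18.20 + 377 @ $16.30 + 164 @ $18.95 = $12,292.30
LIFO COGS: 380 @ $14.95 + 328 @ $19.85 = $12,191.80

FIFO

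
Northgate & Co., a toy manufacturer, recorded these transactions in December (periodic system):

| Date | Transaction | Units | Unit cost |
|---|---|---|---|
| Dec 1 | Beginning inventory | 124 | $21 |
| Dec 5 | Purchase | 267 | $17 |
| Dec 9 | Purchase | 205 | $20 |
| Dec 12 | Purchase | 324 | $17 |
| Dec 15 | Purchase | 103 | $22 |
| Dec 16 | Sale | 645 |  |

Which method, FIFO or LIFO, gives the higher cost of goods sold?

FIFO COGS: 124 @ $21 + 267 @ $17 + 205 @ $20 + 49 @ $17 = $12,076
LIFO COGS: 103 @ $22 + 324 @ $17 + 205 @ $20 + 13 @ $17 = $12,095

LIFO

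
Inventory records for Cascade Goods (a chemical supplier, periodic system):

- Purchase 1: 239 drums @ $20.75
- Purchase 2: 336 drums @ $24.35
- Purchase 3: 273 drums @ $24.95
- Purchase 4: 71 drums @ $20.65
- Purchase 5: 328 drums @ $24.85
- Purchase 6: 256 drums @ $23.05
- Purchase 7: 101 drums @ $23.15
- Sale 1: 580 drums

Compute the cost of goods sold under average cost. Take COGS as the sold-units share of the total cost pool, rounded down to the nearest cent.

Sale 1, sell 580: 580/1604 × $37,808.10 → $13,671.25
Ending inventory (cost pool remaining) = $24,136.85
Check: goods available $37,808.10 = COGS $13,671.25 + ending $24,136.85

COGS = $13,671.25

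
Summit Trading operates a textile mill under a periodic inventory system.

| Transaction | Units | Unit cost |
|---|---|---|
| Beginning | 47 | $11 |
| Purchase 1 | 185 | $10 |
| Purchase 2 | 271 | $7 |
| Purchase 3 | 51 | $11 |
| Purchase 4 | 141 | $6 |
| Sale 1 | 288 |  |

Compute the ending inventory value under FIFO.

Ending inventory = $2,912

Sale 1 (288) [FIFO — oldest first]: 47 @ $11 + 185 @ $10 + 56 @ $7 = $2,759
Ending inventory: 215 @ $7 + 51 @ $11 + 141 @ $6 = $2,912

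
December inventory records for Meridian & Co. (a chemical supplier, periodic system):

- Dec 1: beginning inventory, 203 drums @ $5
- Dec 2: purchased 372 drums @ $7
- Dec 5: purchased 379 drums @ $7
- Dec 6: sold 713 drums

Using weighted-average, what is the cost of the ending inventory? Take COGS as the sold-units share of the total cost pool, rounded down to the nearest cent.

Ending inventory = $1,584.44

Dec 6, sell 713: 713/954 × $6,272.00 → $4,687.56
Ending inventory (cost pool remaining) = $1,584.44
Check: goods available $6,272.00 = COGS $4,687.56 + ending $1,584.44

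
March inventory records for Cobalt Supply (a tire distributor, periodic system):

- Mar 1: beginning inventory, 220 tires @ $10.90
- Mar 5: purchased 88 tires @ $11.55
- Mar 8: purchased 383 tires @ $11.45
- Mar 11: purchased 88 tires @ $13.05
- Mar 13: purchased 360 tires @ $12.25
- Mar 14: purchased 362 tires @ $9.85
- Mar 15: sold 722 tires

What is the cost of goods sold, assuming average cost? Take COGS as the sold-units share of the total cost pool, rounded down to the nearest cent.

COGS = $8,140.58

Mar 15, sell 722: 722/1501 × $16,923.85 → $8,140.58
Ending inventory (cost pool remaining) = $8,783.27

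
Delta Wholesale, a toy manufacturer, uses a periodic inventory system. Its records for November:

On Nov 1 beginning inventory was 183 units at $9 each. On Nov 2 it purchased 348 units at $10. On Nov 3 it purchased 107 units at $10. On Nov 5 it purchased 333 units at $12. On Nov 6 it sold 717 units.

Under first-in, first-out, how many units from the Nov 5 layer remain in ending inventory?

254

Nov 6, 717 sold [FIFO — oldest first]: 183 @ $9 + 348 @ $10 + 107 @ $10 + 79 @ $12 = $7,145
Ending inventory: 254 @ $12 = $3,048
Check: goods available $10,193 = COGS $7,145 + ending $3,048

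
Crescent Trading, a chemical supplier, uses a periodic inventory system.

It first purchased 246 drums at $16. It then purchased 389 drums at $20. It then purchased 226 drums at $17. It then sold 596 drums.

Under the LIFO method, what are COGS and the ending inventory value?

COGS = $11,242; ending inventory = $4,316

Sale 1 (596) [LIFO — newest first]: 226 @ $17 + 370 @ $20 = $11,242
Ending inventory: 246 @ $16 + 19 @ $20 = $4,316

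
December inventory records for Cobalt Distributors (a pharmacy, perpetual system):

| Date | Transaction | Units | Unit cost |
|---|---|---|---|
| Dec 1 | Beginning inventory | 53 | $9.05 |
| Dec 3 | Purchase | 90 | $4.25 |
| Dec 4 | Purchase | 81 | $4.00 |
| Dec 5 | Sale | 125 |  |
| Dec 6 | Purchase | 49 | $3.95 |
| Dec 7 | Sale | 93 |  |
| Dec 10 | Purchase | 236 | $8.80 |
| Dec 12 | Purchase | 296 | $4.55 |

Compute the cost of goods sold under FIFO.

COGS = $1,162.15

Dec 5, 125 sold [FIFO — oldest first]: 53 @ $9.05 + 72 @ $4.25 = $785.65
Dec 7, 93 sold [FIFO — oldest first]: 18 @ $4.25 + 75 @ $4.00 = $376.50
Total COGS = $785.65 + $376.50 = $1,162.15
Ending inventory: 6 @ $4.00 + 49 @ $3.95 + 236 @ $8.80 + 296 @ $4.55 = $3,641.15
Check: goods available $4,803.30 = COGS $1,162.15 + ending $3,641.15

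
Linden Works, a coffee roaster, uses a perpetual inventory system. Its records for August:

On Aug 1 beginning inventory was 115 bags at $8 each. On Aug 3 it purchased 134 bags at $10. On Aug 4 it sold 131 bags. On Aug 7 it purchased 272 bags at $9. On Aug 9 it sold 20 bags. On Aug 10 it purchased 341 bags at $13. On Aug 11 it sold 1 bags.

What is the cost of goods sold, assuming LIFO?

Aug 4, 131 sold [LIFO — newest first]: 131 @ $10 = $1,310
Aug 9, 20 sold [LIFO — newest first]: 20 @ $9 = $180
Aug 11, 1 sold [LIFO — newest first]: 1 @ $13 = $13
Total COGS = $1,310 + $180 + $13 = $1,503
Ending inventory: 115 @ $8 + 3 @ $10 + 252 @ $9 + 340 @ $13 = $7,638

COGS = $1,503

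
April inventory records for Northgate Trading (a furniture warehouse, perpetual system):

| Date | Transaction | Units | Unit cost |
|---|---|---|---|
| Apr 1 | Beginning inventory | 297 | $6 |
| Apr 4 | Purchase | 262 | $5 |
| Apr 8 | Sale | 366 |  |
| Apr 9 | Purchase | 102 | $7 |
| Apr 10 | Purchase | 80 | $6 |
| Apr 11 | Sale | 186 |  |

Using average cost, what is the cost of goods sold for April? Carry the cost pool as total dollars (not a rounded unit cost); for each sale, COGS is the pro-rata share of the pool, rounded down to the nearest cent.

After Apr 1: 297 on hand, pool $1,782.00 (≈ $6.0000 each)
After Apr 4: 559 on hand, pool $3,092.00 (≈ $5.5313 each)
Apr 8, sell 366: 366/559 × $3,092.00 → $2,024.45
After Apr 9: 295 on hand, pool $1,781.55 (≈ $6.0392 each)
After Apr 10: 375 on hand, pool $2,261.55 (≈ $6.0308 each)
Apr 11, sell 186: 186/375 × $2,261.55 → $1,121.72
Total COGS = $2,024.45 + $1,121.72 = $3,146.17
Ending inventory (cost pool remaining) = $1,139.83

COGS = $3,146.17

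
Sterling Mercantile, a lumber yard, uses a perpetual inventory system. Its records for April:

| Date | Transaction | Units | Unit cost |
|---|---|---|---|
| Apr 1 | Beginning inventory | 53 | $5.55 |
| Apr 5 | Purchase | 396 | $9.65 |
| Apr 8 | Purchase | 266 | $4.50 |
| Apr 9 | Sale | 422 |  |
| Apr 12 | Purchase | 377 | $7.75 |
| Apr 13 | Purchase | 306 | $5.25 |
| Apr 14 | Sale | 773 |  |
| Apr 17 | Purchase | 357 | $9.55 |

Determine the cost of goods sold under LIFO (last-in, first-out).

Apr 9, 422 sold [LIFO — newest first]: 266 @ $4.50 + 156 @ $9.65 = $2,702.40
Apr 14, 773 sold [LIFO — newest first]: 306 @ $5.25 + 377 @ $7.75 + 90 @ $9.65 = $5,396.75
Total COGS = $2,702.40 + $5,396.75 = $8,099.15
Ending inventory: 53 @ $5.55 + 150 @ $9.65 + 357 @ $9.55 = $5,151.00

COGS = $8,099.15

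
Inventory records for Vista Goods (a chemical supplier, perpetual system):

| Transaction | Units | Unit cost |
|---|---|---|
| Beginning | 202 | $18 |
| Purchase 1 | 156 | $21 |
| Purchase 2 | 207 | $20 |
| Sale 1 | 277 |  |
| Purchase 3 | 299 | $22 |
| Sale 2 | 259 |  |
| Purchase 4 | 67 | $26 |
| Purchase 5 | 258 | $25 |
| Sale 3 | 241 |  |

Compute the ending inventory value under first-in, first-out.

Sale 1 (277) [FIFO — oldest first]: 202 @ $18 + 75 @ $21 = $5,211
Sale 2 (259) [FIFO — oldest first]: 81 @ $21 + 178 @ $20 = $5,261
Sale 3 (241) [FIFO — oldest first]: 29 @ $20 + 212 @ $22 = $5,244
Total COGS = $5,211 + $5,261 + $5,244 = $15,716
Ending inventory: 87 @ $22 + 67 @ $26 + 258 @ $25 = $10,106
Check: goods available $25,822 = COGS $15,716 + ending $10,106

Ending inventory = $10,106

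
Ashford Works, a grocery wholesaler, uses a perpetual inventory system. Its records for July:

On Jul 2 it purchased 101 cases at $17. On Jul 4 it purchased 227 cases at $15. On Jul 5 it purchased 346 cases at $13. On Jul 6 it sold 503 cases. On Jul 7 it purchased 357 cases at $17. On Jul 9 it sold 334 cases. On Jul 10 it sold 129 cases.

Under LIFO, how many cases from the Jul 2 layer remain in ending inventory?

Jul 6, 503 sold [LIFO — newest first]: 346 @ $13 + 157 @ $15 = $6,853
Jul 9, 334 sold [LIFO — newest first]: 334 @ $17 = $5,678
Jul 10, 129 sold [LIFO — newest first]: 23 @ $17 + 70 @ $15 + 36 @ $17 = $2,053
Total COGS = $6,853 + $5,678 + $2,053 = $14,584
Ending inventory: 65 @ $17 = $1,105
Check: goods available $15,689 = COGS $14,584 + ending $1,105

65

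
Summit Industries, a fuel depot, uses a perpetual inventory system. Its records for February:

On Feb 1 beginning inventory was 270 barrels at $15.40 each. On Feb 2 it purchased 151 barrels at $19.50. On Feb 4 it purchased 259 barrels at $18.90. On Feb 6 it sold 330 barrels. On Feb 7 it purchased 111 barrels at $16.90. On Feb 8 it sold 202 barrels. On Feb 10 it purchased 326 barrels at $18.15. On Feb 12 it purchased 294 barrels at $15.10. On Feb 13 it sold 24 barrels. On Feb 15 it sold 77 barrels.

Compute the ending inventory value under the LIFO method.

Ending inventory = $12,819.80

Feb 6, 330 sold [LIFO — newest first]: 259 @ $18.90 + 71 @ $19.50 = $6,279.60
Feb 8, 202 sold [LIFO — newest first]: 111 @ $16.90 + 80 @ $19.50 + 11 @ $15.40 = $3,605.30
Feb 13, 24 sold [LIFO — newest first]: 24 @ $15.10 = $362.40
Feb 15, 77 sold [LIFO — newest first]: 77 @ $15.10 = $1,162.70
Total COGS = $6,279.60 + $3,605.30 + $362.40 + $1,162.70 = $11,410.00
Ending inventory: 259 @ $15.40 + 326 @ $18.15 + 193 @ $15.10 = $12,819.80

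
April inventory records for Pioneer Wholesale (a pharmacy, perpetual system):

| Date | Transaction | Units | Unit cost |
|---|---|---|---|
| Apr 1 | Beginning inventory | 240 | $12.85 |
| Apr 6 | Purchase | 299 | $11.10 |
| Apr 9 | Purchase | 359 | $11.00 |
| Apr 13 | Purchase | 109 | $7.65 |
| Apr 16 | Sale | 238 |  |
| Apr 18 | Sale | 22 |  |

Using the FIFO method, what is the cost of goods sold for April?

Apr 16, 238 sold [FIFO — oldest first]: 238 @ $12.85 = $3,058.30
Apr 18, 22 sold [FIFO — oldest first]: 2 @ $12.85 + 20 @ $11.10 = $247.70
Total COGS = $3,058.30 + $247.70 = $3,306.00
Ending inventory: 279 @ $11.10 + 359 @ $11.00 + 109 @ $7.65 = $7,879.75

COGS = $3,306.00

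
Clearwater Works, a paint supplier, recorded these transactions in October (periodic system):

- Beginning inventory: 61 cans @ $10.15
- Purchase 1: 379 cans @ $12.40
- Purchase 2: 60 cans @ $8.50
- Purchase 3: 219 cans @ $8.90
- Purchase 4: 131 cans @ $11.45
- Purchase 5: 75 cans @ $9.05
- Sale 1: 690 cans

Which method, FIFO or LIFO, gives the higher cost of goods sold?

FIFO COGS: 61 @ $10.15 + 379 @ $12.40 + 60 @ $8.50 + 190 @ $8.90 = $7,519.75
LIFO COGS: 75 @ $9.05 + 131 @ $11.45 + 219 @ $8.90 + 60 @ $8.50 + 205 @ $12.40 = $7,179.80

FIFO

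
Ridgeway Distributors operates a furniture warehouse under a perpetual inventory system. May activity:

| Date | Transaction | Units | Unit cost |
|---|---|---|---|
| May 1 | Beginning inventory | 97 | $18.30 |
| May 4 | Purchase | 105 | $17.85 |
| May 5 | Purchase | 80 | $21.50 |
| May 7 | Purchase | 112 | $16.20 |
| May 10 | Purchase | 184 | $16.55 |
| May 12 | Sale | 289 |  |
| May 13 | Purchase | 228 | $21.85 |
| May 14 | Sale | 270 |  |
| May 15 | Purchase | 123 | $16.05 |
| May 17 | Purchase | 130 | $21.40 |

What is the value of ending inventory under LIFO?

Ending inventory = $9,373.00

May 12, 289 sold [LIFO — newest first]: 184 @ $16.55 + 105 @ $16.20 = $4,746.20
May 14, 270 sold [LIFO — newest first]: 228 @ $21.85 + 7 @ $16.20 + 35 @ $21.50 = $5,847.70
Total COGS = $4,746.20 + $5,847.70 = $10,593.90
Ending inventory: 97 @ $18.30 + 105 @ $17.85 + 45 @ $21.50 + 123 @ $16.05 + 130 @ $21.40 = $9,373.00
Check: goods available $19,966.90 = COGS $10,593.90 + ending $9,373.00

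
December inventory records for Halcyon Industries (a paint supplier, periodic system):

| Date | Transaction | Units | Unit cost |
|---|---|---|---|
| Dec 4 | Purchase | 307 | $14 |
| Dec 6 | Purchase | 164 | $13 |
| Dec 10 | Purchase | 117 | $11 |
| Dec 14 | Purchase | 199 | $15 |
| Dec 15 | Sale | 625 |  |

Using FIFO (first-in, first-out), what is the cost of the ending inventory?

Dec 15, 625 sold [FIFO — oldest first]: 307 @ $14 + 164 @ $13 + 117 @ $11 + 37 @ $15 = $8,272
Ending inventory: 162 @ $15 = $2,430

Ending inventory = $2,430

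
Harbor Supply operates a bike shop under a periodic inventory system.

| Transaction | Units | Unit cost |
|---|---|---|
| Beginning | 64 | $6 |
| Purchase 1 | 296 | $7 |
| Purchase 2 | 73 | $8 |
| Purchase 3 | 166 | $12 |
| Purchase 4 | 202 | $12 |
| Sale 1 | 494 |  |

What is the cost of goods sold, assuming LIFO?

COGS = $5,371

Sale 1 (494) [LIFO — newest first]: 202 @ $12 + 166 @ $12 + 73 @ $8 + 53 @ $7 = $5,371
Ending inventory: 64 @ $6 + 243 @ $7 = $2,085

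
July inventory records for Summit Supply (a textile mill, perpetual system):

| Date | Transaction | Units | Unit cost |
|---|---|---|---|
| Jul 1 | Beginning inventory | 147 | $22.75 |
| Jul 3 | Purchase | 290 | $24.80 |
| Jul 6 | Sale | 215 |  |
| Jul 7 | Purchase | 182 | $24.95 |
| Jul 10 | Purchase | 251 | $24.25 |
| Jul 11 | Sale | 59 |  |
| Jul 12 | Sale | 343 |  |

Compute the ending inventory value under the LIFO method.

Jul 6, 215 sold [LIFO — newest first]: 215 @ $24.80 = $5,332.00
Jul 11, 59 sold [LIFO — newest first]: 59 @ $24.25 = $1,430.75
Jul 12, 343 sold [LIFO — newest first]: 192 @ $24.25 + 151 @ $24.95 = $8,423.45
Total COGS = $5,332.00 + $1,430.75 + $8,423.45 = $15,186.20
Ending inventory: 147 @ $22.75 + 75 @ $24.80 + 31 @ $24.95 = $5,977.70

Ending inventory = $5,977.70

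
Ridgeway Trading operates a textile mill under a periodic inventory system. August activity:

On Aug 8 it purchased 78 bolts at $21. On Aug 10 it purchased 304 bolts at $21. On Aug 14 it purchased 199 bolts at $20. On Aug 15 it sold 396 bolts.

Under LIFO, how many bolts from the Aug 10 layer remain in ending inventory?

107

Aug 15, 396 sold [LIFO — newest first]: 199 @ $20 + 197 @ $21 = $8,117
Ending inventory: 78 @ $21 + 107 @ $21 = $3,885
Check: goods available $12,002 = COGS $8,117 + ending $3,885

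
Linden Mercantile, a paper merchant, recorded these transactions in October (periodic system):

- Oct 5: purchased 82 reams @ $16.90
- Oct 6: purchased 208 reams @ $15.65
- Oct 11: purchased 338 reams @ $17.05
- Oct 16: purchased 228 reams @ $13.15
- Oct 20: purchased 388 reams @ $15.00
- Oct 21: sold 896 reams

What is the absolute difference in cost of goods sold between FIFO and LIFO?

$409.90

FIFO COGS: 82 @ $16.90 + 208 @ $15.65 + 338 @ $17.05 + 228 @ $13.15 + 40 @ $15.00 = $14,002.10
LIFO COGS: 388 @ $15.00 + 228 @ $13.15 + 280 @ $17.05 = $13,592.20
Difference = |$14,002.10 − $13,592.20| = $409.90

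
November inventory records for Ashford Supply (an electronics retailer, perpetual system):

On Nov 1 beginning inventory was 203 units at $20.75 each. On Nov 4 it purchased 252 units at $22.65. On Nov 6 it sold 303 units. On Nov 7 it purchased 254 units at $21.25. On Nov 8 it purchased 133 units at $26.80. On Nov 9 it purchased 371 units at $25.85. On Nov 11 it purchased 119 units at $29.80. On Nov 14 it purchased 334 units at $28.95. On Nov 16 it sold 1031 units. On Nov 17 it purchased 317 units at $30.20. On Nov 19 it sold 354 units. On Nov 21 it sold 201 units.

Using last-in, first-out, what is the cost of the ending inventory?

Nov 6, 303 sold [LIFO — newest first]: 252 @ $22.65 + 51 @ $20.75 = $6,766.05
Nov 16, 1031 sold [LIFO — newest first]: 334 @ $28.95 + 119 @ $29.80 + 371 @ $25.85 + 133 @ $26.80 + 74 @ $21.25 = $27,942.75
Nov 19, 354 sold [LIFO — newest first]: 317 @ $30.20 + 37 @ $21.25 = $10,359.65
Nov 21, 201 sold [LIFO — newest first]: 143 @ $21.25 + 58 @ $20.75 = $4,242.25
Total COGS = $6,766.05 + $27,942.75 + $10,359.65 + $4,242.25 = $49,310.70
Ending inventory: 94 @ $20.75 = $1,950.50

Ending inventory = $1,950.50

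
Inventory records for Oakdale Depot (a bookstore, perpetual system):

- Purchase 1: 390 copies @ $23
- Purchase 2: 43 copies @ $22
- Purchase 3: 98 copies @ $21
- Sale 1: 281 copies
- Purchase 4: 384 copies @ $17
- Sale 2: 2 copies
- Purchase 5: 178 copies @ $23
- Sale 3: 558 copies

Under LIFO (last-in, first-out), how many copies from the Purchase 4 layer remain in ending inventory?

Sale 1 (281) [LIFO — newest first]: 98 @ $21 + 43 @ $22 + 140 @ $23 = $6,224
Sale 2 (2) [LIFO — newest first]: 2 @ $17 = $34
Sale 3 (558) [LIFO — newest first]: 178 @ $23 + 380 @ $17 = $10,554
Total COGS = $6,224 + $34 + $10,554 = $16,812
Ending inventory: 250 @ $23 + 2 @ $17 = $5,784

2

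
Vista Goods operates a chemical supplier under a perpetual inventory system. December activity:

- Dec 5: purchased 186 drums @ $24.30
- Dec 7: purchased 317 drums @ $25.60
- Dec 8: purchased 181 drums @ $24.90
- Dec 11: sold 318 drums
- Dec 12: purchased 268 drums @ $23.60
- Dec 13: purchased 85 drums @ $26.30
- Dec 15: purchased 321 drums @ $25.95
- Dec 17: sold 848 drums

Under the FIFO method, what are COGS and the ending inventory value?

Dec 11, 318 sold [FIFO — oldest first]: 186 @ $24.30 + 132 @ $25.60 = $7,899.00
Dec 17, 848 sold [FIFO — oldest first]: 185 @ $25.60 + 181 @ $24.90 + 268 @ $23.60 + 85 @ $26.30 + 129 @ $25.95 = $21,150.75
Total COGS = $7,899.00 + $21,150.75 = $29,049.75
Ending inventory: 192 @ $25.95 = $4,982.40
Check: goods available $34,032.15 = COGS $29,049.75 + ending $4,982.40

COGS = $29,049.75; ending inventory = $4,982.40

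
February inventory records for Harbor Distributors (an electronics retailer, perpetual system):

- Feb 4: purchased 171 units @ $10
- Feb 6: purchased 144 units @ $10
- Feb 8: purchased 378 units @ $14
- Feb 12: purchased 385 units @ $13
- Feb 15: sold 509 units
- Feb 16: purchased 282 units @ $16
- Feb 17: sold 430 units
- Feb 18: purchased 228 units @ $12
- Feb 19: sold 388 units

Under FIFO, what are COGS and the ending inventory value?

COGS = $17,431; ending inventory = $3,264

Feb 15, 509 sold [FIFO — oldest first]: 171 @ $10 + 144 @ $10 + 194 @ $14 = $5,866
Feb 17, 430 sold [FIFO — oldest first]: 184 @ $14 + 246 @ $13 = $5,774
Feb 19, 388 sold [FIFO — oldest first]: 139 @ $13 + 249 @ $16 = $5,791
Total COGS = $5,866 + $5,774 + $5,791 = $17,431
Ending inventory: 33 @ $16 + 228 @ $12 = $3,264
Check: goods available $20,695 = COGS $17,431 + ending $3,264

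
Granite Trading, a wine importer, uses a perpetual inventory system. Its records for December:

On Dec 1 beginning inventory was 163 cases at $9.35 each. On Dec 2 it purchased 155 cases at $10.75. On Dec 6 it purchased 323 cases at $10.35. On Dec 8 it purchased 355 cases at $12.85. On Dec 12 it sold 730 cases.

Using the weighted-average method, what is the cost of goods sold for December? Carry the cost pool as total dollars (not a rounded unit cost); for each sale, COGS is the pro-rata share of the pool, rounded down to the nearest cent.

After Dec 1: 163 on hand, pool $1,524.05 (≈ $9.3500 each)
After Dec 2: 318 on hand, pool $3,190.30 (≈ $10.0324 each)
After Dec 6: 641 on hand, pool $6,533.35 (≈ $10.1924 each)
After Dec 8: 996 on hand, pool $11,095.10 (≈ $11.1397 each)
Dec 12, sell 730: 730/996 × $11,095.10 → $8,131.95
Ending inventory (cost pool remaining) = $2,963.15
Check: goods available $11,095.10 = COGS $8,131.95 + ending $2,963.15

COGS = $8,131.95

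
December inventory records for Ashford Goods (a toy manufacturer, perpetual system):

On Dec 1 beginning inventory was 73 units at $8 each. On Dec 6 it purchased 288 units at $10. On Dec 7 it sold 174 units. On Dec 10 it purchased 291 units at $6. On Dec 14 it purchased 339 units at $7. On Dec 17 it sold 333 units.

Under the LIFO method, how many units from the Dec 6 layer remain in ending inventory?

114

Dec 7, 174 sold [LIFO — newest first]: 174 @ $10 = $1,740
Dec 17, 333 sold [LIFO — newest first]: 333 @ $7 = $2,331
Total COGS = $1,740 + $2,331 = $4,071
Ending inventory: 73 @ $8 + 114 @ $10 + 291 @ $6 + 6 @ $7 = $3,512
Check: goods available $7,583 = COGS $4,071 + ending $3,512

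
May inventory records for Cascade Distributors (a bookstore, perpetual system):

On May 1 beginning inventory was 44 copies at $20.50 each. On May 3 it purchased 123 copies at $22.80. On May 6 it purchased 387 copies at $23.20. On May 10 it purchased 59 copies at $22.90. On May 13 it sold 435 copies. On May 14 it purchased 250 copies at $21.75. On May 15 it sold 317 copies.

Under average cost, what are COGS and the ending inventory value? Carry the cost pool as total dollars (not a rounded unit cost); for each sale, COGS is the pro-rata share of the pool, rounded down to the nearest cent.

After May 1: 44 on hand, pool $902.00 (≈ $20.5000 each)
After May 3: 167 on hand, pool $3,706.40 (≈ $22.1940 each)
After May 6: 554 on hand, pool $12,684.80 (≈ $22.8968 each)
After May 10: 613 on hand, pool $14,035.90 (≈ $22.8971 each)
May 13, sell 435: 435/613 × $14,035.90 → $9,960.22
After May 14: 428 on hand, pool $9,513.18 (≈ $22.2271 each)
May 15, sell 317: 317/428 × $9,513.18 → $7,045.97
Total COGS = $9,960.22 + $7,045.97 = $17,006.19
Ending inventory (cost pool remaining) = $2,467.21
Check: goods available $19,473.40 = COGS $17,006.19 + ending $2,467.21

COGS = $17,006.19; ending inventory = $2,467.21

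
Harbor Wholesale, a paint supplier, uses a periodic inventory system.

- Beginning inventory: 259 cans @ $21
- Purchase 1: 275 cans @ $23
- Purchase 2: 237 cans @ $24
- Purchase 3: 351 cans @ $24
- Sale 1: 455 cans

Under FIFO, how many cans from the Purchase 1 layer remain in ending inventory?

Sale 1 (455) [FIFO — oldest first]: 259 @ $21 + 196 @ $23 = $9,947
Ending inventory: 79 @ $23 + 237 @ $24 + 351 @ $24 = $15,929
Check: goods available $25,876 = COGS $9,947 + ending $15,929

79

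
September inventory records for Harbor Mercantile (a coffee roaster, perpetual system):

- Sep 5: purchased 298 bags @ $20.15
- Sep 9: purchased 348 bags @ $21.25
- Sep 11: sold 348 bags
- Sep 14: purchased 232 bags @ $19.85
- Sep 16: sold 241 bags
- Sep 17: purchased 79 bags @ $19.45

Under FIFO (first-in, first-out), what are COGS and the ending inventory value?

Sep 11, 348 sold [FIFO — oldest first]: 298 @ $20.15 + 50 @ $21.25 = $7,067.20
Sep 16, 241 sold [FIFO — oldest first]: 241 @ $21.25 = $5,121.25
Total COGS = $7,067.20 + $5,121.25 = $12,188.45
Ending inventory: 57 @ $21.25 + 232 @ $19.85 + 79 @ $19.45 = $7,353.00
Check: goods available $19,541.45 = COGS $12,188.45 + ending $7,353.00

COGS = $12,188.45; ending inventory = $7,353.00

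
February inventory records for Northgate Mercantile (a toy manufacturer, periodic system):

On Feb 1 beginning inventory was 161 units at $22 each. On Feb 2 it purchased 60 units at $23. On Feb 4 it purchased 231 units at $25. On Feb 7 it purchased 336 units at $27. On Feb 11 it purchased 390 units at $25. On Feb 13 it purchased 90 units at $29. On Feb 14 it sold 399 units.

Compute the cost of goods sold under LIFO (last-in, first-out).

COGS = $10,335

Feb 14, 399 sold [LIFO — newest first]: 90 @ $29 + 309 @ $25 = $10,335
Ending inventory: 161 @ $22 + 60 @ $23 + 231 @ $25 + 336 @ $27 + 81 @ $25 = $21,794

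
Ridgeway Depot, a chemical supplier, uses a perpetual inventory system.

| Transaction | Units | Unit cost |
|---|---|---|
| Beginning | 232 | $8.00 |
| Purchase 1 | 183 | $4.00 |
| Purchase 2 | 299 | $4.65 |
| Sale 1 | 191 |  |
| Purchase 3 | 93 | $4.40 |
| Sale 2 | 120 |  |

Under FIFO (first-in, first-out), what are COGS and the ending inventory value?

COGS = $2,172.00; ending inventory = $2,215.55

Sale 1 (191) [FIFO — oldest first]: 191 @ $8.00 = $1,528.00
Sale 2 (120) [FIFO — oldest first]: 41 @ $8.00 + 79 @ $4.00 = $644.00
Total COGS = $1,528.00 + $644.00 = $2,172.00
Ending inventory: 104 @ $4.00 + 299 @ $4.65 + 93 @ $4.40 = $2,215.55
Check: goods available $4,387.55 = COGS $2,172.00 + ending $2,215.55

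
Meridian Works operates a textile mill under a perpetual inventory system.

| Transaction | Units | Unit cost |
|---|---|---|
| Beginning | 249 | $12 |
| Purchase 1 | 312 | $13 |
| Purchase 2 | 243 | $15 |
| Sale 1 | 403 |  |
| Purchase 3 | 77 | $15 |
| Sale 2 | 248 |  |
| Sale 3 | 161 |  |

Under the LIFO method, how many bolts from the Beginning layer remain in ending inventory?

Sale 1 (403) [LIFO — newest first]: 243 @ $15 + 160 @ $13 = $5,725
Sale 2 (248) [LIFO — newest first]: 77 @ $15 + 152 @ $13 + 19 @ $12 = $3,359
Sale 3 (161) [LIFO — newest first]: 161 @ $12 = $1,932
Total COGS = $5,725 + $3,359 + $1,932 = $11,016
Ending inventory: 69 @ $12 = $828
Check: goods available $11,844 = COGS $11,016 + ending $828

69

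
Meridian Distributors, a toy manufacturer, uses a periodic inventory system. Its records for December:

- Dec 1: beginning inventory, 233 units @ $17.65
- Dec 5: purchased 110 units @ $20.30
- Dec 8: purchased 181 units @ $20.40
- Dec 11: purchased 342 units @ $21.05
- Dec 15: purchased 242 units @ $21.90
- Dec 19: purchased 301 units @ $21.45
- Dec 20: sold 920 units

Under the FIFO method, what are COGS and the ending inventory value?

COGS = $18,419.55; ending inventory = $10,573.65

Dec 20, 920 sold [FIFO — oldest first]: 233 @ $17.65 + 110 @ $20.30 + 181 @ $20.40 + 342 @ $21.05 + 54 @ $21.90 = $18,419.55
Ending inventory: 188 @ $21.90 + 301 @ $21.45 = $10,573.65
Check: goods available $28,993.20 = COGS $18,419.55 + ending $10,573.65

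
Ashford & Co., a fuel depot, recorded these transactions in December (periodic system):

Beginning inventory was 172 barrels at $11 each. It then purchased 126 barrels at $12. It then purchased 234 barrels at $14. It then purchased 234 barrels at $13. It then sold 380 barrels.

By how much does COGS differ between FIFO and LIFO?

$534

FIFO COGS: 172 @ $11 + 126 @ $12 + 82 @ $14 = $4,552
LIFO COGS: 234 @ $13 + 146 @ $14 = $5,086
Difference = |$4,552 − $5,086| = $534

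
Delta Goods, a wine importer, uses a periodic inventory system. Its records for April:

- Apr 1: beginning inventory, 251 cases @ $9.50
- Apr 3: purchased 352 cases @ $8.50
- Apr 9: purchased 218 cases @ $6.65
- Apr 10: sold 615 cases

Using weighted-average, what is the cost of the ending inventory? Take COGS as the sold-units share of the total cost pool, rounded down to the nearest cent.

Apr 10, sell 615: 615/821 × $6,826.20 → $5,113.41
Ending inventory (cost pool remaining) = $1,712.79

Ending inventory = $1,712.79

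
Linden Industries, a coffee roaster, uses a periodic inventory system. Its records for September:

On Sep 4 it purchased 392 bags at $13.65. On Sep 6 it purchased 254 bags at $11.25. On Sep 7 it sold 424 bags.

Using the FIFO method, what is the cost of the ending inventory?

Ending inventory = $2,497.50

Sep 7, 424 sold [FIFO — oldest first]: 392 @ $13.65 + 32 @ $11.25 = $5,710.80
Ending inventory: 222 @ $11.25 = $2,497.50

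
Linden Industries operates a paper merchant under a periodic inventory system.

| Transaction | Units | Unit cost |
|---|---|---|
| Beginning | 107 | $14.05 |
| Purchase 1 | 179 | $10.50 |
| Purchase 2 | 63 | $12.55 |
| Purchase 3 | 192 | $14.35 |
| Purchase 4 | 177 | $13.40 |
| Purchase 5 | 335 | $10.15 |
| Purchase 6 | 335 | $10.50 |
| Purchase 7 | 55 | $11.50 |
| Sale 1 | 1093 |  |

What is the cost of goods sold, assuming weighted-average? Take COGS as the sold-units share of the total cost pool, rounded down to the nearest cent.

COGS = $12,763.59

Sale 1, sell 1093: 1093/1443 × $16,850.75 → $12,763.59
Ending inventory (cost pool remaining) = $4,087.16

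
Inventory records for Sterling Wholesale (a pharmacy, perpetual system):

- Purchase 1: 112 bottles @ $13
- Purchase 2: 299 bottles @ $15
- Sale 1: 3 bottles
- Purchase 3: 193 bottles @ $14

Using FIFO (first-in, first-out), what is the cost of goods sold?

Sale 1 (3) [FIFO — oldest first]: 3 @ $13 = $39
Ending inventory: 109 @ $13 + 299 @ $15 + 193 @ $14 = $8,604
Check: goods available $8,643 = COGS $39 + ending $8,604

COGS = $39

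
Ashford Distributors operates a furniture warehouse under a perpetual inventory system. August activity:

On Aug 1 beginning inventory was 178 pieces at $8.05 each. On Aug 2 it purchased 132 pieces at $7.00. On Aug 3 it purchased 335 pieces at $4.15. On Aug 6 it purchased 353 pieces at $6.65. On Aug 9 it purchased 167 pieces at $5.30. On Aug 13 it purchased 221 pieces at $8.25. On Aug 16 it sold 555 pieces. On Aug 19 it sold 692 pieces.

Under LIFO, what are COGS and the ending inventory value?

COGS = $7,684.00; ending inventory = $1,118.95

Aug 16, 555 sold [LIFO — newest first]: 221 @ $8.25 + 167 @ $5.30 + 167 @ $6.65 = $3,818.90
Aug 19, 692 sold [LIFO — newest first]: 186 @ $6.65 + 335 @ $4.15 + 132 @ $7.00 + 39 @ $8.05 = $3,865.10
Total COGS = $3,818.90 + $3,865.10 = $7,684.00
Ending inventory: 139 @ $8.05 = $1,118.95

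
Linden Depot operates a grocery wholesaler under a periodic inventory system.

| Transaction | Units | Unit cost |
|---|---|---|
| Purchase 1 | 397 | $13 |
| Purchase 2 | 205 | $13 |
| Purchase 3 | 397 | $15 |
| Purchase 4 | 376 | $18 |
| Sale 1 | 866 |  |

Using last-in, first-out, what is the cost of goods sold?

Sale 1 (866) [LIFO — newest first]: 376 @ $18 + 397 @ $15 + 93 @ $13 = $13,932
Ending inventory: 397 @ $13 + 112 @ $13 = $6,617

COGS = $13,932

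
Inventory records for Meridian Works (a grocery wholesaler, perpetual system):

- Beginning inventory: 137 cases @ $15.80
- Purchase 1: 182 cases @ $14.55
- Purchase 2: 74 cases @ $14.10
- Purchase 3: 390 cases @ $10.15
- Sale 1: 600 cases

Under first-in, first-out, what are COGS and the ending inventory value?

Sale 1 (600) [FIFO — oldest first]: 137 @ $15.80 + 182 @ $14.55 + 74 @ $14.10 + 207 @ $10.15 = $7,957.15
Ending inventory: 183 @ $10.15 = $1,857.45
Check: goods available $9,814.60 = COGS $7,957.15 + ending $1,857.45

COGS = $7,957.15; ending inventory = $1,857.45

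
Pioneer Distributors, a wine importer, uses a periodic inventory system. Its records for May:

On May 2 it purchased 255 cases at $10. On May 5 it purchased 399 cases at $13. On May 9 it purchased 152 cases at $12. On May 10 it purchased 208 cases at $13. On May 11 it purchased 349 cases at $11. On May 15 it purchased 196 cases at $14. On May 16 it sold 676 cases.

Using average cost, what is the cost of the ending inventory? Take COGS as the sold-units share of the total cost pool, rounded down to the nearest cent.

Ending inventory = $10,675.30

May 16, sell 676: 676/1559 × $18,848.00 → $8,172.70
Ending inventory (cost pool remaining) = $10,675.30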